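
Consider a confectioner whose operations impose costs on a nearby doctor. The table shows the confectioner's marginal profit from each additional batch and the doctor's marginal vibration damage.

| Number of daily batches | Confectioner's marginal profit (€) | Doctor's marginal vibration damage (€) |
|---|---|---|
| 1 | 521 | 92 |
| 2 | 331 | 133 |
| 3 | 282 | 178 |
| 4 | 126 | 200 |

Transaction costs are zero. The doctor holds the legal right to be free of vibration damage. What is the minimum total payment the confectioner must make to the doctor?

Efficient level: marginal profit ≥ marginal vibration damage through level 3, so k* = 3.
With the doctor holding the right, the confectioner must at least compensate total damage at k*: 92 + 133 + 178 = 403.

€403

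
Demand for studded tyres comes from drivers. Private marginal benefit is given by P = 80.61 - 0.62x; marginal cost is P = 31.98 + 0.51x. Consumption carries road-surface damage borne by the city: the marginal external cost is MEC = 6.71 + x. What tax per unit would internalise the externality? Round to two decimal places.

Social marginal benefit = demand − MEC = 73.90 - 1.62x.
Set SMB = MC: 73.90 - 1.62x = 31.98 + 0.51x → x* = 19.6808.
The Pigouvian tax equals MEC at x*: 6.71 + 1.00×19.6808 = 26.3908.

tax = 26.39 per unit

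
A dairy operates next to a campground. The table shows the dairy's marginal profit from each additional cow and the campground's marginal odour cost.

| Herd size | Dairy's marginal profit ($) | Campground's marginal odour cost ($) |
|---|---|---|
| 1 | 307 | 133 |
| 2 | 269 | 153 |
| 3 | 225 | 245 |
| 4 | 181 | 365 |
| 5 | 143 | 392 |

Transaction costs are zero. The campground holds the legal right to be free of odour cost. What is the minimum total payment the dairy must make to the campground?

Efficient level: marginal profit ≥ marginal odour cost through level 2, so k* = 2.
With the campground holding the right, the dairy must at least compensate total damage at k*: 133 + 153 = 286.

$286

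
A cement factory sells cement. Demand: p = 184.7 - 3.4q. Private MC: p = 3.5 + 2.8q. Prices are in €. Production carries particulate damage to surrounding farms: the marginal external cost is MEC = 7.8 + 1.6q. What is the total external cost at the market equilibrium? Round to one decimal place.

€911.3

Market equilibrium (private): 3.5 + 2.8q = 184.7 - 3.4q → q_m = 29.2258.
Total external cost = ∫₀^{q_m} (7.8 + 1.6q) dq = 7.8×29.2258 + ½×1.6×29.2258² = 911.2791.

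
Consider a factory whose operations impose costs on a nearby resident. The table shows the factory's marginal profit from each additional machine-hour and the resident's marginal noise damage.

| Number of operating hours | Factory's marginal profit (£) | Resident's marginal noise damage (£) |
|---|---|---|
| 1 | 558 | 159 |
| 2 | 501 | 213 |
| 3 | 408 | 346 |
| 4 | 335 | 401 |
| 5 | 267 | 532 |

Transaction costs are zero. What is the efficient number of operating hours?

3

Bargaining reaches the level where marginal profit last exceeds marginal noise damage.
That holds through level 3 (408 ≥ 346) but not at 4 (335 < 401).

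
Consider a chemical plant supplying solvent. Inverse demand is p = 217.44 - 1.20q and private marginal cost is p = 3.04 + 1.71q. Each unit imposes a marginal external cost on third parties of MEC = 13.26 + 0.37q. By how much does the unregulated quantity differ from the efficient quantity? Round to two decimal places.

12.35 units

Market equilibrium (private): 3.04 + 1.71q = 217.44 - 1.20q → q_m = 73.6770.
Social marginal cost = private MC + MEC = 16.30 + 2.08q.
Set SMC = demand: 16.30 + 2.08q = 217.44 - 1.20q → q* = 61.3232.
Gap = |73.6770 − 61.3232| = 12.3538.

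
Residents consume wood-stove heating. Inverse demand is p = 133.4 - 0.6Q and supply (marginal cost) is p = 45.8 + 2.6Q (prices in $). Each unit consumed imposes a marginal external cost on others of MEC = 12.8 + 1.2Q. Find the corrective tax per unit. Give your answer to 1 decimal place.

tax = $33.2 per unit

Social marginal benefit = demand − MEC = 120.6 - 1.8Q.
Set SMB = MC: 120.6 - 1.8Q = 45.8 + 2.6Q → Q* = 17.0000.
The Pigouvian tax equals MEC at Q*: 12.8 + 1.2×17.0000 = 33.2000.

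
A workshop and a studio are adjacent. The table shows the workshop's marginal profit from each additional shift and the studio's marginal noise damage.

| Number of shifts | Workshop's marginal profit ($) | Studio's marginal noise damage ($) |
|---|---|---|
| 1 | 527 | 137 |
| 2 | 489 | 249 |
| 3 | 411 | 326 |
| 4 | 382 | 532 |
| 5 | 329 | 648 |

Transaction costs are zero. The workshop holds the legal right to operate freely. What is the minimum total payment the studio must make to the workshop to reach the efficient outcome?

$711

Left alone the workshop would choose level 5 (marginal profit stays positive).
Efficient level: k* = 3 (marginal profit ≥ marginal noise damage through 3).
The studio must at least cover the workshop's forgone profit from cutting 5→3: 382 + 329 = 711.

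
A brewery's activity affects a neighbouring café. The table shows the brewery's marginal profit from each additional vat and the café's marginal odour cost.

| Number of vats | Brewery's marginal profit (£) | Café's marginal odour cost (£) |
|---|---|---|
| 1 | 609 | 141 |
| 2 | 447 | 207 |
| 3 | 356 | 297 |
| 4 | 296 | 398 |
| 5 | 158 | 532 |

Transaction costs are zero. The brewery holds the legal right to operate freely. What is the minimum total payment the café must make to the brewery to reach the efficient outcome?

Left alone the brewery would choose level 5 (marginal profit stays positive).
Efficient level: k* = 3 (marginal profit ≥ marginal odour cost through 3).
The café must at least cover the brewery's forgone profit from cutting 5→3: 296 + 158 = 454.

£454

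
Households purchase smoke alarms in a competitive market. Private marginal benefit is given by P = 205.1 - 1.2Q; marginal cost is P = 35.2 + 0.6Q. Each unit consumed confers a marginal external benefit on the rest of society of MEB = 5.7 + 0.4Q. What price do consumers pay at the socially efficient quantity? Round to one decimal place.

P = 54.6

Social marginal benefit = demand + MEB = 210.8 - 0.8Q.
Set SMB = MC: 210.8 - 0.8Q = 35.2 + 0.6Q → Q* = 125.4286.
Consumer price on the demand curve at Q*: 205.1 − 1.2×125.4286 = 54.5857.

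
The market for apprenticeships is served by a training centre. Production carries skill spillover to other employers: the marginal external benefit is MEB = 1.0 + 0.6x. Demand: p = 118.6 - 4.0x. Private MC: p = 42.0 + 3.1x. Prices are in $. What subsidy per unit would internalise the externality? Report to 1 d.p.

subsidy = $8.2 per unit

Social marginal cost = private MC − MEB = 41.0 + 2.5x.
Set SMC = demand: 41.0 + 2.5x = 118.6 - 4.0x → x* = 11.9385.
The Pigouvian subsidy equals MEB at x*: 1.0 + 0.6×11.9385 = 8.1631.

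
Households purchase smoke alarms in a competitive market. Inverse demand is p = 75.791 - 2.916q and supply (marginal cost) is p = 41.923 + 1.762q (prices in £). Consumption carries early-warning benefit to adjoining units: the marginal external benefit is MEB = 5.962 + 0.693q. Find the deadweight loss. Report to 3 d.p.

DWL = £15.125

Market equilibrium (private): 41.923 + 1.762q = 75.791 - 2.916q → q_m = 7.2398.
Social marginal benefit = demand + MEB = 81.753 - 2.223q.
Set SMB = MC: 81.753 - 2.223q = 41.923 + 1.762q → q* = 9.9950.
The loss is the area between SMB and MC from q* to q_m; with linear curves that's a triangle of height MEB(q_m).
DWL = ½ × 2.7552 × 10.9792 = 15.1249.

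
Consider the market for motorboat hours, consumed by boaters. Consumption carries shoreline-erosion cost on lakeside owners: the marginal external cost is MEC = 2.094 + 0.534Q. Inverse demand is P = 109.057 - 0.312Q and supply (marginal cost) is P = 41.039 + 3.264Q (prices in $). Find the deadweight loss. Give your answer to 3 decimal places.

DWL = $18.259

Market equilibrium (private): 41.039 + 3.264Q = 109.057 - 0.312Q → Q_m = 19.0207.
Social marginal benefit = demand − MEC = 106.963 - 0.846Q.
Set SMB = MC: 106.963 - 0.846Q = 41.039 + 3.264Q → Q* = 16.0399.
Height of the DWL triangle at Q_m is MC(Q_m) − SMB(Q_m) = MEC(Q_m) = 12.2511.
DWL = ½ × 2.9808 × 12.2511 = 18.2590.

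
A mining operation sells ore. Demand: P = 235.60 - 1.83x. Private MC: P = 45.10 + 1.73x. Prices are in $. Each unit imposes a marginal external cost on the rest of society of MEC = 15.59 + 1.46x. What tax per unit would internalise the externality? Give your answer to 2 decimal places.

Social marginal cost = private MC + MEC = 60.69 + 3.19x.
Set SMC = demand: 60.69 + 3.19x = 235.60 - 1.83x → x* = 34.8426.
The Pigouvian tax equals MEC at x*: 15.59 + 1.46×34.8426 = 66.4602.

tax = $66.46 per unit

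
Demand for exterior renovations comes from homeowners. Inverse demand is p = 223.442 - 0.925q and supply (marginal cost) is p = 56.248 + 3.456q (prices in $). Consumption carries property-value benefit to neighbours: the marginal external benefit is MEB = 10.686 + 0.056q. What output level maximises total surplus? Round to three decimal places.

q* = 41.128

Social marginal benefit = demand + MEB = 234.128 - 0.869q.
Set SMB = MC: 234.128 - 0.869q = 56.248 + 3.456q → q* = 41.1283.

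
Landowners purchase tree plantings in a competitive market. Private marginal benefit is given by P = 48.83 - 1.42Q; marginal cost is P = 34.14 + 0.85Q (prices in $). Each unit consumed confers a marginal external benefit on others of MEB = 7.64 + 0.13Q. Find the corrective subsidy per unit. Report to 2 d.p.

Social marginal benefit = demand + MEB = 56.47 - 1.29Q.
Set SMB = MC: 56.47 - 1.29Q = 34.14 + 0.85Q → Q* = 10.4346.
The Pigouvian subsidy equals MEB at Q*: 7.64 + 0.13×10.4346 = 8.9965.

subsidy = $9.00 per unit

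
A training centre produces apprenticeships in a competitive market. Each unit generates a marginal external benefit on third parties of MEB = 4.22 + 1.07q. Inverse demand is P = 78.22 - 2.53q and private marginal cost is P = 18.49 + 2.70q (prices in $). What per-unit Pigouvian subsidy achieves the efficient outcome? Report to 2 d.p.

subsidy = $20.67 per unit

Social marginal cost = private MC − MEB = 14.27 + 1.63q.
Set SMC = demand: 14.27 + 1.63q = 78.22 - 2.53q → q* = 15.3726.
The Pigouvian subsidy equals MEB at q*: 4.22 + 1.07×15.3726 = 20.6687.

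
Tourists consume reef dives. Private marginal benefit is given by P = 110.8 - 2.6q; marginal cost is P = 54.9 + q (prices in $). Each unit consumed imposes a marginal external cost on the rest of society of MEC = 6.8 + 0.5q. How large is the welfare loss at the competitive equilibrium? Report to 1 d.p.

DWL = $25.9

Market equilibrium (private): 54.9 + q = 110.8 - 2.6q → q_m = 15.5278.
Social marginal benefit = demand − MEC = 104.0 - 3.1q.
Set SMB = MC: 104.0 - 3.1q = 54.9 + q → q* = 11.9756.
The loss is the area between SMB and MC from q* to q_m; with linear curves that's a triangle of height MEC(q_m).
DWL = ½ × 3.5522 × 14.5639 = 25.8669.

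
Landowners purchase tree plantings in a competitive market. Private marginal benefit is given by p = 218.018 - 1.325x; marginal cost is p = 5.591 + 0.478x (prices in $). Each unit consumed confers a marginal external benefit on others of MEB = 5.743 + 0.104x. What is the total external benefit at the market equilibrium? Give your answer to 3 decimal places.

$1398.456

Market equilibrium (private): 5.591 + 0.478x = 218.018 - 1.325x → x_m = 117.8186.
Total external benefit = ∫₀^{x_m} (5.743 + 0.104x) dx = 5.743×117.8186 + ½×0.104×117.8186² = 1398.4558.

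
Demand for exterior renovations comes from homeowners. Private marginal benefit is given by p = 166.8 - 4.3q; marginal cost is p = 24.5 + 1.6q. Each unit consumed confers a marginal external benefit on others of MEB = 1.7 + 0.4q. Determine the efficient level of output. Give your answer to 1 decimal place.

Social marginal benefit = demand + MEB = 168.5 - 3.9q.
Set SMB = MC: 168.5 - 3.9q = 24.5 + 1.6q → q* = 26.1818.

q* = 26.2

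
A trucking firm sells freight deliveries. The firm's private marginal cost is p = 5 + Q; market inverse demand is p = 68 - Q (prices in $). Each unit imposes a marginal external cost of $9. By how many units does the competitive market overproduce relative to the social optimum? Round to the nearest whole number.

Market equilibrium (private): 5 + Q = 68 - Q → Q_m = 31.5000.
Social marginal cost = private MC + MEC = 14 + Q.
Set SMC = demand: 14 + Q = 68 - Q → Q* = 27.0000.
Gap = |31.5000 − 27.0000| = 4.5000.

5 units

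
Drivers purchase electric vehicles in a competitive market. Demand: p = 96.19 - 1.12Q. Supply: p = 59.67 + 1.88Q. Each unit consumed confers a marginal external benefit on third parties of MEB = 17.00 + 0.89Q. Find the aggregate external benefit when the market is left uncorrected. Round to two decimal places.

272.89

Market equilibrium (private): 59.67 + 1.88Q = 96.19 - 1.12Q → Q_m = 12.1733.
Total external benefit = ∫₀^{Q_m} (17.00 + 0.89Q) dQ = 17.00×12.1733 + ½×0.89×12.1733² = 272.8903.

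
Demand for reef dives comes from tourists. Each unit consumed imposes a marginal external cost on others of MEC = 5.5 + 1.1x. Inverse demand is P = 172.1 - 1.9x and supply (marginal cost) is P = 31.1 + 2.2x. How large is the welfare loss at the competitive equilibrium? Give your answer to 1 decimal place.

Market equilibrium (private): 31.1 + 2.2x = 172.1 - 1.9x → x_m = 34.3902.
Social marginal benefit = demand − MEC = 166.6 - 3.0x.
Set SMB = MC: 166.6 - 3.0x = 31.1 + 2.2x → x* = 26.0577.
The welfare-loss triangle has base |x_m − x*| and height MEC(x_m) (the vertical gap between SMB and MC is zero at x* and MEC at x_m).
DWL = ½ × 8.3325 × 43.3293 = 180.5207.

DWL = 180.5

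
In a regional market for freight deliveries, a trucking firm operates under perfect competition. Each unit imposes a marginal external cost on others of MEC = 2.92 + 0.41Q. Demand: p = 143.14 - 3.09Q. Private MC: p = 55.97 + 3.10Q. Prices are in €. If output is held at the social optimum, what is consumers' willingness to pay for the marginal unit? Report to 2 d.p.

Social marginal cost = private MC + MEC = 58.89 + 3.51Q.
Set SMC = demand: 58.89 + 3.51Q = 143.14 - 3.09Q → Q* = 12.7652.
Consumer price on the demand curve at Q*: 143.14 − 3.09×12.7652 = 103.6955.

P = €103.70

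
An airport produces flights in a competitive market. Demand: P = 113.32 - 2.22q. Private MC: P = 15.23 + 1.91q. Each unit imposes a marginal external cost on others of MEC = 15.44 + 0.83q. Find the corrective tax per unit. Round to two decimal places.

tax = 29.27 per unit

Social marginal cost = private MC + MEC = 30.67 + 2.74q.
Set SMC = demand: 30.67 + 2.74q = 113.32 - 2.22q → q* = 16.6633.
The Pigouvian tax equals MEC at q*: 15.44 + 0.83×16.6633 = 29.2705.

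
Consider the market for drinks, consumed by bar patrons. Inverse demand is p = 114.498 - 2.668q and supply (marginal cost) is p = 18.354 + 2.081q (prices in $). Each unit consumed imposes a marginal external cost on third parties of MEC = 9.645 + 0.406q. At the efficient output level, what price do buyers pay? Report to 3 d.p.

Social marginal benefit = demand − MEC = 104.853 - 3.074q.
Set SMB = MC: 104.853 - 3.074q = 18.354 + 2.081q → q* = 16.7796.
Consumer price on the demand curve at q*: 114.498 − 2.668×16.7796 = 69.7300.

P = $69.730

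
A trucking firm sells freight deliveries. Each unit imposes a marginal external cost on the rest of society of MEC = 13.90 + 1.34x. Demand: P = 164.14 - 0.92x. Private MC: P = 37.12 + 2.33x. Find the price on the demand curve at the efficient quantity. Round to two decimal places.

Social marginal cost = private MC + MEC = 51.02 + 3.67x.
Set SMC = demand: 51.02 + 3.67x = 164.14 - 0.92x → x* = 24.6449.
Consumer price on the demand curve at x*: 164.14 − 0.92×24.6449 = 141.4667.

P = 141.47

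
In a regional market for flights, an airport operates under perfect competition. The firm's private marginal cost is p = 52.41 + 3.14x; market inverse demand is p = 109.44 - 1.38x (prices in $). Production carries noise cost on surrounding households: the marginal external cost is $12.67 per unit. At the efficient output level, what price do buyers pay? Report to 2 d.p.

Social marginal cost = private MC + MEC = 65.08 + 3.14x.
Set SMC = demand: 65.08 + 3.14x = 109.44 - 1.38x → x* = 9.8142.
Consumer price on the demand curve at x*: 109.44 − 1.38×9.8142 = 95.8964.

P = $95.90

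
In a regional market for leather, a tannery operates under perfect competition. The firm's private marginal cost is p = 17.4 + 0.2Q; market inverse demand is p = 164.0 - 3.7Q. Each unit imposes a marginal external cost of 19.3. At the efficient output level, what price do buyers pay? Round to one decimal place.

Social marginal cost = private MC + MEC = 36.7 + 0.2Q.
Set SMC = demand: 36.7 + 0.2Q = 164.0 - 3.7Q → Q* = 32.6410.
Consumer price on the demand curve at Q*: 164.0 − 3.7×32.6410 = 43.2283.

P = 43.2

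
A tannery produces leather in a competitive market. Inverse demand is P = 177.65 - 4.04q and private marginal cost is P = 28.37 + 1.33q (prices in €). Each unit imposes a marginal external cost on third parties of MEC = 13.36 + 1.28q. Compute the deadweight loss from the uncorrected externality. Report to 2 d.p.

Market equilibrium (private): 28.37 + 1.33q = 177.65 - 4.04q → q_m = 27.7989.
Social marginal cost = private MC + MEC = 41.73 + 2.61q.
Set SMC = demand: 41.73 + 2.61q = 177.65 - 4.04q → q* = 20.4391.
The welfare-loss triangle has base |q_m − q*| and height MEC(q_m) (the vertical gap between SMC and demand is zero at q* and MEC at q_m).
DWL = ½ × 7.3598 × 48.9426 = 180.1039.

DWL = €180.10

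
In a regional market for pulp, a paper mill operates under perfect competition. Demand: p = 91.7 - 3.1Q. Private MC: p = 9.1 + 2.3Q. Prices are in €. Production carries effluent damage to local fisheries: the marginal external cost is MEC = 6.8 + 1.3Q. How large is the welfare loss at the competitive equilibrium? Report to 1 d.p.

Market equilibrium (private): 9.1 + 2.3Q = 91.7 - 3.1Q → Q_m = 15.2963.
Social marginal cost = private MC + MEC = 15.9 + 3.6Q.
Set SMC = demand: 15.9 + 3.6Q = 91.7 - 3.1Q → Q* = 11.3134.
Height of the DWL triangle at Q_m is SMC(Q_m) − demand(Q_m) = MEC(Q_m) = 26.6852.
DWL = ½ × 3.9829 × 26.6852 = 53.1422.

DWL = €53.1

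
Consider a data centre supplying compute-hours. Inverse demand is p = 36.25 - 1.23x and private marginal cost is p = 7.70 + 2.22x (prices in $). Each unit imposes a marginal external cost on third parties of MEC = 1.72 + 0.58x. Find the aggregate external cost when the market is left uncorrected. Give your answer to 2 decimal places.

Market equilibrium (private): 7.70 + 2.22x = 36.25 - 1.23x → x_m = 8.2754.
Total external cost = ∫₀^{x_m} (1.72 + 0.58x) dx = 1.72×8.2754 + ½×0.58×8.2754² = 34.0935.

$34.09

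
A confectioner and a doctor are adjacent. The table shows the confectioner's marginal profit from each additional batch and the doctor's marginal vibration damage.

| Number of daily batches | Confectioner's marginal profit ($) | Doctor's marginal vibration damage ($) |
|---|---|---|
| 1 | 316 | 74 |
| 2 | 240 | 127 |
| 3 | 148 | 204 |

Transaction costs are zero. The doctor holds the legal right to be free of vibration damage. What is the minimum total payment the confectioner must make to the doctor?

Efficient level: marginal profit ≥ marginal vibration damage through level 2, so k* = 2.
With the doctor holding the right, the confectioner must at least compensate total damage at k*: 74 + 127 = 201.

$201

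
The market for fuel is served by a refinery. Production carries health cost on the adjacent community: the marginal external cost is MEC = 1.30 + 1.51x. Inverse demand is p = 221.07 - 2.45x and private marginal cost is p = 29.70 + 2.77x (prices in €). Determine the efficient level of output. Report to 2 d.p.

x* = 28.24

Social marginal cost = private MC + MEC = 31.00 + 4.28x.
Set SMC = demand: 31.00 + 4.28x = 221.07 - 2.45x → x* = 28.2422.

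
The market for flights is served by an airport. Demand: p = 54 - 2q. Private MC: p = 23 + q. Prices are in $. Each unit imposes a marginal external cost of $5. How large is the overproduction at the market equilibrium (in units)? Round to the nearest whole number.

Market equilibrium (private): 23 + q = 54 - 2q → q_m = 10.3333.
Social marginal cost = private MC + MEC = 28 + q.
Set SMC = demand: 28 + q = 54 - 2q → q* = 8.6667.
Gap = |10.3333 − 8.6667| = 1.6666.

2 units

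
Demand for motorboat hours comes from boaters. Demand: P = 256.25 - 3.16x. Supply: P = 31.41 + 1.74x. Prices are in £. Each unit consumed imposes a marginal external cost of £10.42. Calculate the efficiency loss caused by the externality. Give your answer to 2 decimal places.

DWL = £11.08

Market equilibrium (private): 31.41 + 1.74x = 256.25 - 3.16x → x_m = 45.8857.
Social marginal benefit = demand − MEC = 245.83 - 3.16x.
Set SMB = MC: 245.83 - 3.16x = 31.41 + 1.74x → x* = 43.7592.
The welfare-loss triangle has base |x_m − x*| and height MEC(x_m) (the vertical gap between SMB and MC is zero at x* and MEC at x_m).
DWL = ½ × 2.1265 × 10.4200 = 11.0791.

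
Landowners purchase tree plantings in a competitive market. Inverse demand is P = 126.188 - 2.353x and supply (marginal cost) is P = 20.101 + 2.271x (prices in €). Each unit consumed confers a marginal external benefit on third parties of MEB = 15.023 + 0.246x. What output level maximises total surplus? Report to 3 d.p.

x* = 27.663

Social marginal benefit = demand + MEB = 141.211 - 2.107x.
Set SMB = MC: 141.211 - 2.107x = 20.101 + 2.271x → x* = 27.6633.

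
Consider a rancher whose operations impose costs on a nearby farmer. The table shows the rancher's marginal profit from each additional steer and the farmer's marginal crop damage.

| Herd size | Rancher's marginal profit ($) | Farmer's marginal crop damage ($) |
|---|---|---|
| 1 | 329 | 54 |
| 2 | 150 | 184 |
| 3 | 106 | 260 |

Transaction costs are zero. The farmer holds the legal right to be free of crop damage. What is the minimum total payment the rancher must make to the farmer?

$54

Efficient level: marginal profit ≥ marginal crop damage through level 1, so k* = 1.
With the farmer holding the right, the rancher must at least compensate total damage at k*: 54 = 54.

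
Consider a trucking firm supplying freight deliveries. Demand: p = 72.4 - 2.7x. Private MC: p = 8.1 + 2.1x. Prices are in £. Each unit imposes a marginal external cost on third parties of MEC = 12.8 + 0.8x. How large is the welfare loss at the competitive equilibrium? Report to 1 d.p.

Market equilibrium (private): 8.1 + 2.1x = 72.4 - 2.7x → x_m = 13.3958.
Social marginal cost = private MC + MEC = 20.9 + 2.9x.
Set SMC = demand: 20.9 + 2.9x = 72.4 - 2.7x → x* = 9.1964.
Between x* and x_m the wedge SMC − demand runs linearly from 0 to MEC(x_m), so the loss is a triangle.
DWL = ½ × 4.1994 × 23.5167 = 49.3780.

DWL = £49.4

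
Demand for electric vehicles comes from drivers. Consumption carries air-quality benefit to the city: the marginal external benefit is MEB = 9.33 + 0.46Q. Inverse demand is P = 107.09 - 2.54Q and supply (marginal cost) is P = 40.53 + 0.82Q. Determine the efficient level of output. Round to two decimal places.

Q* = 26.17

Social marginal benefit = demand + MEB = 116.42 - 2.08Q.
Set SMB = MC: 116.42 - 2.08Q = 40.53 + 0.82Q → Q* = 26.1690.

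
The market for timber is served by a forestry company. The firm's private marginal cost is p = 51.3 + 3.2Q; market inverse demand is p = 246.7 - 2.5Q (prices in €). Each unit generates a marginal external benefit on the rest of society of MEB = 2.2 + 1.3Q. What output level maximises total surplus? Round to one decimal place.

Social marginal cost = private MC − MEB = 49.1 + 1.9Q.
Set SMC = demand: 49.1 + 1.9Q = 246.7 - 2.5Q → Q* = 44.9091.

Q* = 44.9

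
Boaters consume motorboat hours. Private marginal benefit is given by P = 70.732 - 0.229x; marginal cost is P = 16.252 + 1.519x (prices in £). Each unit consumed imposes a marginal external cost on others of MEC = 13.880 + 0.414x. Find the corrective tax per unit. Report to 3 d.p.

tax = £21.654 per unit

Social marginal benefit = demand − MEC = 56.852 - 0.643x.
Set SMB = MC: 56.852 - 0.643x = 16.252 + 1.519x → x* = 18.7789.
The Pigouvian tax equals MEC at x*: 13.880 + 0.414×18.7789 = 21.6545.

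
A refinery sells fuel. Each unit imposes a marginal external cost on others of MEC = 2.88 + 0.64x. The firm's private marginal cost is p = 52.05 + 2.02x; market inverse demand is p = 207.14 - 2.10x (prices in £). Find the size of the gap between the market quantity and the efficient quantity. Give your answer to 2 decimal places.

Market equilibrium (private): 52.05 + 2.02x = 207.14 - 2.10x → x_m = 37.6432.
Social marginal cost = private MC + MEC = 54.93 + 2.66x.
Set SMC = demand: 54.93 + 2.66x = 207.14 - 2.10x → x* = 31.9769.
Gap = |37.6432 − 31.9769| = 5.6663.

5.67 units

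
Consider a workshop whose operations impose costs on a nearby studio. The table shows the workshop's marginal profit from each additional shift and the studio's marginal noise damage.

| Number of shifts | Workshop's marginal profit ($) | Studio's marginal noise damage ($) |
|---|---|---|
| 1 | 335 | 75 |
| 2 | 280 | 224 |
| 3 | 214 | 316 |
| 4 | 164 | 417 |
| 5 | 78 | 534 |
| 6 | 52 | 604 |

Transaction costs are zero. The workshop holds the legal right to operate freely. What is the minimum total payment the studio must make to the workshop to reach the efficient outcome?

$508

Left alone the workshop would choose level 6 (marginal profit stays positive).
Efficient level: k* = 2 (marginal profit ≥ marginal noise damage through 2).
The studio must at least cover the workshop's forgone profit from cutting 6→2: 214 + 164 + 78 + 52 = 508.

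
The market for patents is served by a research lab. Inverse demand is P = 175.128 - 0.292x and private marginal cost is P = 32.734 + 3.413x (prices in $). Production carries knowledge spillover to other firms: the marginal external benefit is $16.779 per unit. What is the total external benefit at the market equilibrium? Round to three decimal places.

Market equilibrium (private): 32.734 + 3.413x = 175.128 - 0.292x → x_m = 38.4329.
Total external benefit = MEB × x_m = 16.779 × 38.4329 = 644.8656.

$644.866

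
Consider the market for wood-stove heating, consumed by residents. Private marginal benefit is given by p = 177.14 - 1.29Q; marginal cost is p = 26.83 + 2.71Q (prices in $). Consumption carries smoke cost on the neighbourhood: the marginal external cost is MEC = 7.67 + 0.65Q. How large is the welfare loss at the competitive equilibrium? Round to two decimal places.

DWL = $110.76

Market equilibrium (private): 26.83 + 2.71Q = 177.14 - 1.29Q → Q_m = 37.5775.
Social marginal benefit = demand − MEC = 169.47 - 1.94Q.
Set SMB = MC: 169.47 - 1.94Q = 26.83 + 2.71Q → Q* = 30.6753.
The welfare-loss triangle has base |Q_m − Q*| and height MEC(Q_m) (the vertical gap between SMB and MC is zero at Q* and MEC at Q_m).
DWL = ½ × 6.9022 × 32.0954 = 110.7644.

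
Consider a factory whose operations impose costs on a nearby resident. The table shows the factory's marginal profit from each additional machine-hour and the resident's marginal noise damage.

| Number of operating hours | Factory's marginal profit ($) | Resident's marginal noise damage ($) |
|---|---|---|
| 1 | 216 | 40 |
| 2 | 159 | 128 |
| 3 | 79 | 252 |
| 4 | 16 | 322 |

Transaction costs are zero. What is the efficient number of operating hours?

2

Bargaining reaches the level where marginal profit last exceeds marginal noise damage.
That holds through level 2 (159 ≥ 128) but not at 3 (79 < 252).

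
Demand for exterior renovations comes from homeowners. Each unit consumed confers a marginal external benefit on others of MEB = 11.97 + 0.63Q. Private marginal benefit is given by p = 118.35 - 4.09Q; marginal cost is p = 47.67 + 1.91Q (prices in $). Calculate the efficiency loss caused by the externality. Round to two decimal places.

Market equilibrium (private): 47.67 + 1.91Q = 118.35 - 4.09Q → Q_m = 11.7800.
Social marginal benefit = demand + MEB = 130.32 - 3.46Q.
Set SMB = MC: 130.32 - 3.46Q = 47.67 + 1.91Q → Q* = 15.3911.
The loss is the area between SMB and MC from Q* to Q_m; with linear curves that's a triangle of height MEB(Q_m).
DWL = ½ × 3.6111 × 19.3914 = 35.0121.

DWL = $35.01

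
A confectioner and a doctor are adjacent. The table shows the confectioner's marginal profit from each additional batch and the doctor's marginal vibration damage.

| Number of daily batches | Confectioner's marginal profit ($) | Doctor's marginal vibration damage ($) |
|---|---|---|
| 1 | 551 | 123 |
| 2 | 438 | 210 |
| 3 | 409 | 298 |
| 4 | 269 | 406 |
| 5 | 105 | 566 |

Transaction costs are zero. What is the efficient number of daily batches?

Bargaining reaches the level where marginal profit last exceeds marginal vibration damage.
That holds through level 3 (409 ≥ 298) but not at 4 (269 < 406).

3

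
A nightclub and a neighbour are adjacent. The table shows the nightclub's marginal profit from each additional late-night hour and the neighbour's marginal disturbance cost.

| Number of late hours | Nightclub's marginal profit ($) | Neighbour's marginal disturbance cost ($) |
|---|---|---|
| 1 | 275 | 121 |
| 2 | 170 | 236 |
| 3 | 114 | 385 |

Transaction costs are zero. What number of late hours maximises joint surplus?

Bargaining reaches the level where marginal profit last exceeds marginal disturbance cost.
That holds through level 1 (275 ≥ 121) but not at 2 (170 < 236).

1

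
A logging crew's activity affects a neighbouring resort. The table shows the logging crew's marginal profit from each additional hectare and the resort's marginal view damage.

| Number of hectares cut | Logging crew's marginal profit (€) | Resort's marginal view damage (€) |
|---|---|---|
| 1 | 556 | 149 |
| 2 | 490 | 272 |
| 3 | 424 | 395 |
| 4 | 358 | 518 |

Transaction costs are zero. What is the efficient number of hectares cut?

3

Bargaining reaches the level where marginal profit last exceeds marginal view damage.
That holds through level 3 (424 ≥ 395) but not at 4 (358 < 518).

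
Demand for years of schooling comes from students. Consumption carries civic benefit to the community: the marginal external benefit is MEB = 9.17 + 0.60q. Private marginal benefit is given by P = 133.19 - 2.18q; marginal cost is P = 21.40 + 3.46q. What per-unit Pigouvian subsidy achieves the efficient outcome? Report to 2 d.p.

Social marginal benefit = demand + MEB = 142.36 - 1.58q.
Set SMB = MC: 142.36 - 1.58q = 21.40 + 3.46q → q* = 24.0000.
The Pigouvian subsidy equals MEB at q*: 9.17 + 0.60×24.0000 = 23.5700.

subsidy = 23.57 per unit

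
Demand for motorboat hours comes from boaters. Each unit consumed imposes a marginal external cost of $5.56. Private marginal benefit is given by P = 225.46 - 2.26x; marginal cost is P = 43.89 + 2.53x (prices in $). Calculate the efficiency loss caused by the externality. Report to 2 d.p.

DWL = $3.23

Market equilibrium (private): 43.89 + 2.53x = 225.46 - 2.26x → x_m = 37.9061.
Social marginal benefit = demand − MEC = 219.90 - 2.26x.
Set SMB = MC: 219.90 - 2.26x = 43.89 + 2.53x → x* = 36.7453.
Between x* and x_m the wedge MC − SMB runs linearly from 0 to MEC(x_m), so the loss is a triangle.
DWL = ½ × 1.1608 × 5.5600 = 3.2270.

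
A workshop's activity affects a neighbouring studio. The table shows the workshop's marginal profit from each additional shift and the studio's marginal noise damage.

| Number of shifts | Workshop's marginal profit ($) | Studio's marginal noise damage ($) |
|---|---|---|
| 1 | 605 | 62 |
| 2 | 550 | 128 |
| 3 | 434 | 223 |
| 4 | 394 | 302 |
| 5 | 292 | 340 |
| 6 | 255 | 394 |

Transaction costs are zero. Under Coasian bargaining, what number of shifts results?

4

Bargaining reaches the level where marginal profit last exceeds marginal noise damage.
That holds through level 4 (394 ≥ 302) but not at 5 (292 < 340).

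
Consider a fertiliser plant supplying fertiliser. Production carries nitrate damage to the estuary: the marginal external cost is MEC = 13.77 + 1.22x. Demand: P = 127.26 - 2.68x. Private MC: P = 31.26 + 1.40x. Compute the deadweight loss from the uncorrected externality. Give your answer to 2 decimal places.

DWL = 170.21

Market equilibrium (private): 31.26 + 1.40x = 127.26 - 2.68x → x_m = 23.5294.
Social marginal cost = private MC + MEC = 45.03 + 2.62x.
Set SMC = demand: 45.03 + 2.62x = 127.26 - 2.68x → x* = 15.5151.
The welfare-loss triangle has base |x_m − x*| and height MEC(x_m) (the vertical gap between SMC and demand is zero at x* and MEC at x_m).
DWL = ½ × 8.0143 × 42.4759 = 170.2073.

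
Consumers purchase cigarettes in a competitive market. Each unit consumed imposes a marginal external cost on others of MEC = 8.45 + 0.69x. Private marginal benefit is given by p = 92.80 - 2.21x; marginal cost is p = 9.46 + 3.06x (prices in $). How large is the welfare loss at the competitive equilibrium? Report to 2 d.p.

DWL = $31.45

Market equilibrium (private): 9.46 + 3.06x = 92.80 - 2.21x → x_m = 15.8140.
Social marginal benefit = demand − MEC = 84.35 - 2.90x.
Set SMB = MC: 84.35 - 2.90x = 9.46 + 3.06x → x* = 12.5654.
Between x* and x_m the wedge MC − SMB runs linearly from 0 to MEC(x_m), so the loss is a triangle.
DWL = ½ × 3.2486 × 19.3617 = 31.4492.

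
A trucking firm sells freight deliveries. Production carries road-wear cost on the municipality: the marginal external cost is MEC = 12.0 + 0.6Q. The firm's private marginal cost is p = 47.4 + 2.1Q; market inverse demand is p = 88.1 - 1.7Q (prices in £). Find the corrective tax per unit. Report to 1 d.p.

Social marginal cost = private MC + MEC = 59.4 + 2.7Q.
Set SMC = demand: 59.4 + 2.7Q = 88.1 - 1.7Q → Q* = 6.5227.
The Pigouvian tax equals MEC at Q*: 12.0 + 0.6×6.5227 = 15.9136.

tax = £15.9 per unit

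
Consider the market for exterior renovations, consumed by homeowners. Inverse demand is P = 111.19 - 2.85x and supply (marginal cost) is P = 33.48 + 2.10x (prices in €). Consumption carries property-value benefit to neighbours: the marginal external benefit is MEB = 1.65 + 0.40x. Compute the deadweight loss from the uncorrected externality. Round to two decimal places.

Market equilibrium (private): 33.48 + 2.10x = 111.19 - 2.85x → x_m = 15.6990.
Social marginal benefit = demand + MEB = 112.84 - 2.45x.
Set SMB = MC: 112.84 - 2.45x = 33.48 + 2.10x → x* = 17.4418.
Height of the DWL triangle at x_m is SMB(x_m) − MC(x_m) = MEB(x_m) = 7.9296.
DWL = ½ × 1.7428 × 7.9296 = 6.9099.

DWL = €6.91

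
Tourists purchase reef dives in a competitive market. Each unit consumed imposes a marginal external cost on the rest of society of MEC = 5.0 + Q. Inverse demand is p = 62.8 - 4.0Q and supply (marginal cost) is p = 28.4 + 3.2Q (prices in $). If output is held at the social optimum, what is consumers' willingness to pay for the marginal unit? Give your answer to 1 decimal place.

P = $48.5

Social marginal benefit = demand − MEC = 57.8 - 5.0Q.
Set SMB = MC: 57.8 - 5.0Q = 28.4 + 3.2Q → Q* = 3.5854.
Consumer price on the demand curve at Q*: 62.8 − 4.0×3.5854 = 48.4584.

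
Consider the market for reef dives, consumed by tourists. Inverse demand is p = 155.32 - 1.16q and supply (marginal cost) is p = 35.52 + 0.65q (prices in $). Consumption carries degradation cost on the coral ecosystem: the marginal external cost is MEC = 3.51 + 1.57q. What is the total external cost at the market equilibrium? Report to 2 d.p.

$3671.27

Market equilibrium (private): 35.52 + 0.65q = 155.32 - 1.16q → q_m = 66.1878.
Total external cost = ∫₀^{q_m} (3.51 + 1.57q) dq = 3.51×66.1878 + ½×1.57×66.1878² = 3671.2667.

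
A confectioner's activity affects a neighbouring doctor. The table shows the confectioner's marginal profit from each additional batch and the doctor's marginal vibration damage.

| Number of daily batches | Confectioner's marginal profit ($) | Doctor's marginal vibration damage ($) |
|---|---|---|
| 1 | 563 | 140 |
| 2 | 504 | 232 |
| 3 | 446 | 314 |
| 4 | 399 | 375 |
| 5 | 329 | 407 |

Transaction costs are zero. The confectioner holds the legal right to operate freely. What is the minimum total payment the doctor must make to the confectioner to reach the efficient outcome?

Left alone the confectioner would choose level 5 (marginal profit stays positive).
Efficient level: k* = 4 (marginal profit ≥ marginal vibration damage through 4).
The doctor must at least cover the confectioner's forgone profit from cutting 5→4: 329 = 329.

$329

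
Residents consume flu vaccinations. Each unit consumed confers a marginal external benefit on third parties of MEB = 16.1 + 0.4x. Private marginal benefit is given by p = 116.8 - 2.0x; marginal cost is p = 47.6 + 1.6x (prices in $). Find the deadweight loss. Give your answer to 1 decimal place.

Market equilibrium (private): 47.6 + 1.6x = 116.8 - 2.0x → x_m = 19.2222.
Social marginal benefit = demand + MEB = 132.9 - 1.6x.
Set SMB = MC: 132.9 - 1.6x = 47.6 + 1.6x → x* = 26.6563.
Height of the DWL triangle at x_m is SMB(x_m) − MC(x_m) = MEB(x_m) = 23.7889.
DWL = ½ × 7.4341 × 23.7889 = 88.4245.

DWL = $88.4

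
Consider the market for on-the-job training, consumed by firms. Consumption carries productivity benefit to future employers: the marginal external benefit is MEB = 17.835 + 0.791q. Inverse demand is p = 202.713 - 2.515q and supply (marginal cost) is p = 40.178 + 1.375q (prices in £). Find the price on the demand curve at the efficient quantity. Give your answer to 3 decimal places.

P = £56.333

Social marginal benefit = demand + MEB = 220.548 - 1.724q.
Set SMB = MC: 220.548 - 1.724q = 40.178 + 1.375q → q* = 58.2026.
Consumer price on the demand curve at q*: 202.713 − 2.515×58.2026 = 56.3335.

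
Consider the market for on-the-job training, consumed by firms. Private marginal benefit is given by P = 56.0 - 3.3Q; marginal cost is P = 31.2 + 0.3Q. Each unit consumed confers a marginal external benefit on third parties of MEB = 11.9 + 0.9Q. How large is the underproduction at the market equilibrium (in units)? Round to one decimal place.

Market equilibrium (private): 31.2 + 0.3Q = 56.0 - 3.3Q → Q_m = 6.8889.
Social marginal benefit = demand + MEB = 67.9 - 2.4Q.
Set SMB = MC: 67.9 - 2.4Q = 31.2 + 0.3Q → Q* = 13.5926.
Gap = |6.8889 − 13.5926| = 6.7037.

6.7 units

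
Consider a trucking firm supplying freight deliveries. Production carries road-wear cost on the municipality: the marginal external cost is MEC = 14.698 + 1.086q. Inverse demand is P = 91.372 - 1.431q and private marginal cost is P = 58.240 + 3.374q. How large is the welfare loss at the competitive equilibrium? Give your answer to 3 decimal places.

Market equilibrium (private): 58.240 + 3.374q = 91.372 - 1.431q → q_m = 6.8953.
Social marginal cost = private MC + MEC = 72.938 + 4.460q.
Set SMC = demand: 72.938 + 4.460q = 91.372 - 1.431q → q* = 3.1292.
Between q* and q_m the wedge SMC − demand runs linearly from 0 to MEC(q_m), so the loss is a triangle.
DWL = ½ × 3.7661 × 22.1863 = 41.7779.

DWL = 41.778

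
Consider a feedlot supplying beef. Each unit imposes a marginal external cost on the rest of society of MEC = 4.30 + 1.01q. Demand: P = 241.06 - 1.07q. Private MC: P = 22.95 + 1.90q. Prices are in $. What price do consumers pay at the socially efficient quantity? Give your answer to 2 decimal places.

P = $183.58

Social marginal cost = private MC + MEC = 27.25 + 2.91q.
Set SMC = demand: 27.25 + 2.91q = 241.06 - 1.07q → q* = 53.7211.
Consumer price on the demand curve at q*: 241.06 − 1.07×53.7211 = 183.5784.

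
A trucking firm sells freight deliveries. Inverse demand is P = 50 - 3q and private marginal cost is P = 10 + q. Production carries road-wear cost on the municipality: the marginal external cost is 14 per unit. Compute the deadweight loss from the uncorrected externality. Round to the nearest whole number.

DWL = 25

Market equilibrium (private): 10 + q = 50 - 3q → q_m = 10.0000.
Social marginal cost = private MC + MEC = 24 + q.
Set SMC = demand: 24 + q = 50 - 3q → q* = 6.5000.
The loss is the area between SMC and demand from q* to q_m; with linear curves that's a triangle of height MEC(q_m).
DWL = ½ × 3.5000 × 14.0000 = 24.5000.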